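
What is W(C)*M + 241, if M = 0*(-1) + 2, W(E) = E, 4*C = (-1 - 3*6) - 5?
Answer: 229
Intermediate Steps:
C = -6 (C = ((-1 - 3*6) - 5)/4 = ((-1 - 18) - 5)/4 = (-19 - 5)/4 = (¼)*(-24) = -6)
M = 2 (M = 0 + 2 = 2)
W(C)*M + 241 = -6*2 + 241 = -12 + 241 = 229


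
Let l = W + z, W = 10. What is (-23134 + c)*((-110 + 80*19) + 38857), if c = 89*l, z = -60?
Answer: -1110724928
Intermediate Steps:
l = -50 (l = 10 - 60 = -50)
c = -4450 (c = 89*(-50) = -4450)
(-23134 + c)*((-110 + 80*19) + 38857) = (-23134 - 4450)*((-110 + 80*19) + 38857) = -27584*((-110 + 1520) + 38857) = -27584*(1410 + 38857) = -27584*40267 = -1110724928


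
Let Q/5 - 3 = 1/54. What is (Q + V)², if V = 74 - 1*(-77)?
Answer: 80442961/2916 ≈ 27587.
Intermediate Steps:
V = 151 (V = 74 + 77 = 151)
Q = 815/54 (Q = 15 + 5/54 = 815/54 ≈ 15.093)
(Q + V)² = (815/54 + 151)² = (8969/54)² = 80442961/2916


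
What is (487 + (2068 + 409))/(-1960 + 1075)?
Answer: -988/295 ≈ -3.3492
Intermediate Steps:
(487 + (2068 + 409))/(-1960 + 1075) = (487 + 2477)/(-885) = 2964*(-1/885) = -988/295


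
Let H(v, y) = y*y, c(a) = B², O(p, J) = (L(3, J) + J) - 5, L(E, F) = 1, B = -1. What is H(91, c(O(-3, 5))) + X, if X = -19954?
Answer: -19953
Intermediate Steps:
O(p, J) = -4 + J (O(p, J) = (1 + J) - 5 = -4 + J)
c(a) = 1 (c(a) = (-1)² = 1)
H(v, y) = y²
H(91, c(O(-3, 5))) + X = 1² - 19954 = 1 - 19954 = -19953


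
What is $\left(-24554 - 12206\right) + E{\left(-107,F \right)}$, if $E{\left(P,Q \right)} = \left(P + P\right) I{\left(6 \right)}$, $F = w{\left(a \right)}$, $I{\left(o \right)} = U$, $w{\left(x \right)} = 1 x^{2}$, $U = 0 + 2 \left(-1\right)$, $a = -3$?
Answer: $-36332$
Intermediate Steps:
$U = -2$ ($U = 0 - 2 = -2$)
$w{\left(x \right)} = x^{2}$
$I{\left(o \right)} = -2$
$F = 9$ ($F = \left(-3\right)^{2} = 9$)
$E{\left(P,Q \right)} = - 4 P$ ($E{\left(P,Q \right)} = \left(P + P\right) \left(-2\right) = 2 P \left(-2\right) = - 4 P$)
$\left(-24554 - 12206\right) + E{\left(-107,F \right)} = \left(-24554 - 12206\right) - -428 = -36760 + 428 = -36332$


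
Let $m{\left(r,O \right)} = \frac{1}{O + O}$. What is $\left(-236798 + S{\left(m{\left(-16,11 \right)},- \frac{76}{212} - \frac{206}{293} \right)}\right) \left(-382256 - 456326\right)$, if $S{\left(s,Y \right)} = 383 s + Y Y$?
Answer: $\frac{526707174721335791013}{2652648251} \approx 1.9856 \cdot 10^{11}$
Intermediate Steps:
$m{\left(r,O \right)} = \frac{1}{2 O}$
$S{\left(s,Y \right)} = Y^{2} + 383 s$ ($S{\left(s,Y \right)} = 383 s + Y^{2} = Y^{2} + 383 s$)
$\left(-236798 + S{\left(m{\left(-16,11 \right)},- \frac{76}{212} - \frac{206}{293} \right)}\right) \left(-382256 - 456326\right) = \left(-236798 + \left(\left(- \frac{76}{212} - \frac{206}{293}\right)^{2} + 383 \frac{1}{2 \cdot 11}\right)\right) \left(-382256 - 456326\right) = \left(-236798 + \left(\left(\left(-76\right) \frac{1}{212} - \frac{206}{293}\right)^{2} + 383 \cdot \frac{1}{2} \cdot \frac{1}{11}\right)\right) \left(-838582\right) = \left(-236798 + \left(\left(- \frac{19}{53} - \frac{206}{293}\right)^{2} + 383 \cdot \frac{1}{22}\right)\right) \left(-838582\right) = \left(-236798 + \left(\left(- \frac{16485}{15529}\right)^{2} + \frac{383}{22}\right)\right) \left(-838582\right) = \left(-236798 + \left(\frac{271755225}{241149841} + \frac{383}{22}\right)\right) \left(-838582\right) = \left(-236798 + \frac{98339004053}{5305296502}\right) \left(-838582\right) = \left(- \frac{1256185262076543}{5305296502}\right) \left(-838582\right) = \frac{526707174721335791013}{2652648251}$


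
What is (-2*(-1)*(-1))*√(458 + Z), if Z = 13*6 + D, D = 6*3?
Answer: -2*√554 ≈ -47.074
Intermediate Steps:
D = 18
Z = 96 (Z = 13*6 + 18 = 78 + 18 = 96)
(-2*(-1)*(-1))*√(458 + Z) = (-2*(-1)*(-1))*√(458 + 96) = (2*(-1))*√554 = -2*√554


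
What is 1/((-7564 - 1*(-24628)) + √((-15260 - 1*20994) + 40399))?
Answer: 17064/291175951 - √4145/291175951 ≈ 5.8383e-5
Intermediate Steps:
1/((-7564 - 1*(-24628)) + √((-15260 - 1*20994) + 40399)) = 1/((-7564 + 24628) + √((-15260 - 20994) + 40399)) = 1/(17064 + √(-36254 + 40399)) = 1/(17064 + √4145)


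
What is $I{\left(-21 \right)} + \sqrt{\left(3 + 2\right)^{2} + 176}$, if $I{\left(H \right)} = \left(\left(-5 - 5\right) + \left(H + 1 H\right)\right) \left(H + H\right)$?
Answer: $2184 + \sqrt{201} \approx 2198.2$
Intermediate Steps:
$I{\left(H \right)} = 2 H \left(-10 + 2 H\right)$ ($I{\left(H \right)} = \left(\left(-5 - 5\right) + \left(H + H\right)\right) 2 H = \left(-10 + 2 H\right) 2 H = 2 H \left(-10 + 2 H\right)$)
$I{\left(-21 \right)} + \sqrt{\left(3 + 2\right)^{2} + 176} = 4 \left(-21\right) \left(-5 - 21\right) + \sqrt{\left(3 + 2\right)^{2} + 176} = 4 \left(-21\right) \left(-26\right) + \sqrt{5^{2} + 176} = 2184 + \sqrt{25 + 176} = 2184 + \sqrt{201}$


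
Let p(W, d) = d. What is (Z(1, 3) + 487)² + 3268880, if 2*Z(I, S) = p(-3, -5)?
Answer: 14014481/4 ≈ 3.5036e+6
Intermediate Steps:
Z(I, S) = -5/2 (Z(I, S) = (½)*(-5) = -5/2)
(Z(1, 3) + 487)² + 3268880 = (-5/2 + 487)² + 3268880 = (969/2)² + 3268880 = 938961/4 + 3268880 = 14014481/4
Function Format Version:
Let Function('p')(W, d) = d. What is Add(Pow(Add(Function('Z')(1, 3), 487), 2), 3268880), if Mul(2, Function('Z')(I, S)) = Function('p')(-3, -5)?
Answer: Rational(14014481, 4) ≈ 3.5036e+6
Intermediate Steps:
Function('Z')(I, S) = Rational(-5, 2) (Function('Z')(I, S) = Mul(Rational(1, 2), -5) = Rational(-5, 2))
Add(Pow(Add(Function('Z')(1, 3), 487), 2), 3268880) = Add(Pow(Add(Rational(-5, 2), 487), 2), 3268880) = Add(Pow(Rational(969, 2), 2), 3268880) = Add(Rational(938961, 4), 3268880) = Rational(14014481, 4)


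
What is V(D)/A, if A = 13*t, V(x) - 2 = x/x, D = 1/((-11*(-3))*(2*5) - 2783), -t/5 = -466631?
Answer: 3/30331015 ≈ 9.8909e-8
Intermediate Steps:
t = 2333155 (t = -5*(-466631) = 2333155)
D = -1/2453 (D = 1/(33*10 - 2783) = 1/(330 - 2783) = 1/(-2453) = -1/2453 ≈ -0.00040766)
V(x) = 3 (V(x) = 2 + x/x = 2 + 1 = 3)
A = 30331015 (A = 13*2333155 = 30331015)
V(D)/A = 3/30331015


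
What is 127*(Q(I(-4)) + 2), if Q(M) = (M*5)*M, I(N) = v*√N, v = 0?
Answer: 254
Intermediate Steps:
I(N) = 0 (I(N) = 0*√N = 0)
Q(M) = 5*M² (Q(M) = (5*M)*M = 5*M²)
127*(Q(I(-4)) + 2) = 127*(5*0² + 2) = 127*(5*0 + 2) = 127*(0 + 2) = 127*2 = 254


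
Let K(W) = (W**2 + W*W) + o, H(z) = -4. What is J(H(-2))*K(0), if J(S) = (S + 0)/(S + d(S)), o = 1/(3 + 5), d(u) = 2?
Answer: 1/4 ≈ 0.25000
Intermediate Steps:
o = 1/8 ≈ 0.12500
K(W) = 1/8 + 2*W**2 (K(W) = (W**2 + W*W) + 1/8 = (W**2 + W**2) + 1/8 = 2*W**2 + 1/8 = 1/8 + 2*W**2)
J(S) = S/(2 + S) (J(S) = (S + 0)/(S + 2) = S/(2 + S))
J(H(-2))*K(0) = (-4/(2 - 4))*(1/8 + 2*0**2) = (-4/(-2))*(1/8 + 2*0) = (-4*(-1/2))*(1/8 + 0) = 2*(1/8) = 1/4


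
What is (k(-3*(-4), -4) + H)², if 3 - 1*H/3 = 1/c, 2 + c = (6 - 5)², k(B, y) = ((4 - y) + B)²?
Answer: 169744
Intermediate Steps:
k(B, y) = (4 + B - y)²
c = -1 (c = -2 + (6 - 5)² = -2 + 1² = -2 + 1 = -1)
H = 12 (H = 9 - 3/(-1) = 9 - 3*(-1) = 9 + 3 = 12)
(k(-3*(-4), -4) + H)² = ((4 - 3*(-4) - 1*(-4))² + 12)² = ((4 + 12 + 4)² + 12)² = (20² + 12)² = (400 + 12)² = 412² = 169744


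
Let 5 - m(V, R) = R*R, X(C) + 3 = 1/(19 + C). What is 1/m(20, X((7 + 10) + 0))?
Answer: -1296/4969 ≈ -0.26082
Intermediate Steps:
X(C) = -3 + 1/(19 + C)
m(V, R) = 5 - R² (m(V, R) = 5 - R*R = 5 - R²)
1/m(20, X((7 + 10) + 0)) = 1/(5 - ((-56 - 3*((7 + 10) + 0))/(19 + ((7 + 10) + 0)))²) = 1/(5 - ((-56 - 3*(17 + 0))/(19 + (17 + 0)))²) = 1/(5 - ((-56 - 3*17)/(19 + 17))²) = 1/(5 - ((-56 - 51)/36)²) = 1/(5 - ((1/36)*(-107))²) = 1/(5 - (-107/36)²) = 1/(5 - 1*11449/1296) = 1/(5 - 11449/1296) = 1/(-4969/1296) = -1296/4969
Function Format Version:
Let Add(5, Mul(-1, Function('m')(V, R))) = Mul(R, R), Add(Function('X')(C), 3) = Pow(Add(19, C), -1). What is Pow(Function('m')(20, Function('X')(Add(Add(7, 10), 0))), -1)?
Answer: Rational(-1296, 4969) ≈ -0.26082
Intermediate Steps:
Function('X')(C) = Add(-3, Pow(Add(19, C), -1))
Function('m')(V, R) = Add(5, Mul(-1, Pow(R, 2))) (Function('m')(V, R) = Add(5, Mul(-1, Mul(R, R))) = Add(5, Mul(-1, Pow(R, 2))))
Pow(Function('m')(20, Function('X')(Add(Add(7, 10), 0))), -1) = Pow(Add(5, Mul(-1, Pow(Mul(Pow(Add(19, Add(Add(7, 10), 0)), -1), Add(-56, Mul(-3, Add(Add(7, 10), 0)))), 2))), -1) = Pow(Add(5, Mul(-1, Pow(Mul(Pow(Add(19, Add(17, 0)), -1), Add(-56, Mul(-3, Add(17, 0)))), 2))), -1) = Pow(Add(5, Mul(-1, Pow(Mul(Pow(Add(19, 17), -1), Add(-56, Mul(-3, 17))), 2))), -1) = Pow(Add(5, Mul(-1, Pow(Mul(Pow(36, -1), Add(-56, -51)), 2))), -1) = Pow(Add(5, Mul(-1, Pow(Mul(Rational(1, 36), -107), 2))), -1) = Pow(Add(5, Mul(-1, Pow(Rational(-107, 36), 2))), -1) = Pow(Add(5, Mul(-1, Rational(11449, 1296))), -1) = Pow(Add(5, Rational(-11449, 1296)), -1) = Pow(Rational(-4969, 1296), -1) = Rational(-1296, 4969)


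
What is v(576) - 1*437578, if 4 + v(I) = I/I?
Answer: -437581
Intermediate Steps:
v(I) = -3 (v(I) = -4 + I/I = -4 + 1 = -3)
v(576) - 1*437578 = -3 - 1*437578 = -3 - 437578 = -437581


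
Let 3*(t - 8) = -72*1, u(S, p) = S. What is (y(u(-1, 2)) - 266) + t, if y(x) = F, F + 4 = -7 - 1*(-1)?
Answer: -292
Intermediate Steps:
F = -10 (F = -4 + (-7 - 1*(-1)) = -4 + (-7 + 1) = -4 - 6 = -10)
y(x) = -10
t = -16 (t = 8 + (-72*1)/3 = 8 + (1/3)*(-72) = 8 - 24 = -16)
(y(u(-1, 2)) - 266) + t = (-10 - 266) - 16 = -276 - 16 = -292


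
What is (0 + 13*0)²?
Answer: 0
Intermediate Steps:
(0 + 13*0)² = (0 + 0)² = 0² = 0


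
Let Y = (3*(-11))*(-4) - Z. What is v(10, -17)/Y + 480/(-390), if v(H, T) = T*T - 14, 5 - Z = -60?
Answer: 2503/871 ≈ 2.8737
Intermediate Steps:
Z = 65 (Z = 5 - 1*(-60) = 5 + 60 = 65)
v(H, T) = -14 + T² (v(H, T) = T² - 14 = -14 + T²)
Y = 67 (Y = (3*(-11))*(-4) - 1*65 = -33*(-4) - 65 = 132 - 65 = 67)
v(10, -17)/Y + 480/(-390) = (-14 + (-17)²)/67 + 480/(-390) = (-14 + 289)*(1/67) + 480*(-1/390) = 275*(1/67) - 16/13 = 275/67 - 16/13 = 2503/871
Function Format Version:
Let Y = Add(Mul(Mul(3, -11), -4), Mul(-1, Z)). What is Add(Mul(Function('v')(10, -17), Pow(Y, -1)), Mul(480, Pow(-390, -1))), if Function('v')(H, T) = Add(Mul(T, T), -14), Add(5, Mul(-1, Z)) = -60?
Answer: Rational(2503, 871) ≈ 2.8737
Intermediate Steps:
Z = 65 (Z = Add(5, Mul(-1, -60)) = Add(5, 60) = 65)
Function('v')(H, T) = Add(-14, Pow(T, 2)) (Function('v')(H, T) = Add(Pow(T, 2), -14) = Add(-14, Pow(T, 2)))
Y = 67 (Y = Add(Mul(Mul(3, -11), -4), Mul(-1, 65)) = Add(Mul(-33, -4), -65) = Add(132, -65) = 67)
Add(Mul(Function('v')(10, -17), Pow(Y, -1)), Mul(480, Pow(-390, -1))) = Add(Mul(Add(-14, Pow(-17, 2)), Pow(67, -1)), Mul(480, Pow(-390, -1))) = Add(Mul(Add(-14, 289), Rational(1, 67)), Mul(480, Rational(-1, 390))) = Add(Mul(275, Rational(1, 67)), Rational(-16, 13)) = Add(Rational(275, 67), Rational(-16, 13)) = Rational(2503, 871)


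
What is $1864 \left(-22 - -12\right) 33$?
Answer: $-615120$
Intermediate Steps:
$1864 \left(-22 - -12\right) 33 = 1864 \left(-22 + 12\right) 33 = 1864 \left(\left(-10\right) 33\right) = 1864 \left(-330\right) = -615120$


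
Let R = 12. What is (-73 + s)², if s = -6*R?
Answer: 21025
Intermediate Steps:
s = -72 (s = -6*12 = -72)
(-73 + s)² = (-73 - 72)² = (-145)² = 21025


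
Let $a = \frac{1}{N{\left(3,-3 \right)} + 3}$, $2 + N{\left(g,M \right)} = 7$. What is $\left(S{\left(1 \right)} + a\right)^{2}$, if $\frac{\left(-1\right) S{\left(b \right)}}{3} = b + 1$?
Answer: $\frac{2209}{64} \approx 34.516$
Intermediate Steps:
$S{\left(b \right)} = -3 - 3 b$ ($S{\left(b \right)} = - 3 \left(b + 1\right) = - 3 \left(1 + b\right) = -3 - 3 b$)
$N{\left(g,M \right)} = 5$ ($N{\left(g,M \right)} = -2 + 7 = 5$)
$a = \frac{1}{8}$ ($a = \frac{1}{5 + 3} = \frac{1}{8} \approx 0.125$)
$\left(S{\left(1 \right)} + a\right)^{2} = \left(\left(-3 - 3\right) + \frac{1}{8}\right)^{2} = \left(-6 + \frac{1}{8}\right)^{2} = \left(- \frac{47}{8}\right)^{2} = \frac{2209}{64}$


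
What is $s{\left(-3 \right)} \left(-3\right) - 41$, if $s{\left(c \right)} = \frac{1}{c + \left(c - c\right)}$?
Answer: $-40$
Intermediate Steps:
$s{\left(c \right)} = \frac{1}{c}$ ($s{\left(c \right)} = \frac{1}{c + 0} = \frac{1}{c}$)
$s{\left(-3 \right)} \left(-3\right) - 41 = \frac{1}{-3} \left(-3\right) - 41 = \left(- \frac{1}{3}\right) \left(-3\right) - 41 = 1 - 41 = -40$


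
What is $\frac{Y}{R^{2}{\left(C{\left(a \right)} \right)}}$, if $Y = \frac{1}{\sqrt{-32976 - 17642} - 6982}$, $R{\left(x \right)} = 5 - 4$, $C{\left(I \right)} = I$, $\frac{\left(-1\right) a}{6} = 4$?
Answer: $- \frac{3491}{24399471} - \frac{i \sqrt{50618}}{48798942} \approx -0.00014308 - 4.6104 \cdot 10^{-6} i$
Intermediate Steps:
$a = -24$ ($a = \left(-6\right) 4 = -24$)
$R{\left(x \right)} = 1$
$Y = \frac{1}{-6982 + i \sqrt{50618}}$ ($Y = \frac{1}{\sqrt{-50618} - 6982} = \frac{1}{i \sqrt{50618} - 6982} = \frac{1}{-6982 + i \sqrt{50618}} \approx -0.00014308 - 4.6104 \cdot 10^{-6} i$)
$\frac{Y}{R^{2}{\left(C{\left(a \right)} \right)}} = \frac{- \frac{3491}{24399471} - \frac{i \sqrt{50618}}{48798942}}{1^{2}} = \frac{- \frac{3491}{24399471} - \frac{i \sqrt{50618}}{48798942}}{1} = \left(- \frac{3491}{24399471} - \frac{i \sqrt{50618}}{48798942}\right) 1 = - \frac{3491}{24399471} - \frac{i \sqrt{50618}}{48798942}$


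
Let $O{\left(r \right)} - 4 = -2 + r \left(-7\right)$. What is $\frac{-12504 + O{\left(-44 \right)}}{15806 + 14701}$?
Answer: $- \frac{12194}{30507} \approx -0.39971$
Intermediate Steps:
$O{\left(r \right)} = 2 - 7 r$ ($O{\left(r \right)} = 4 + \left(-2 + r \left(-7\right)\right) = 4 - \left(2 + 7 r\right) = 2 - 7 r$)
$\frac{-12504 + O{\left(-44 \right)}}{15806 + 14701} = \frac{-12504 + \left(2 - -308\right)}{15806 + 14701} = \frac{-12504 + \left(2 + 308\right)}{30507} = \left(-12504 + 310\right) \frac{1}{30507} = \left(-12194\right) \frac{1}{30507} = - \frac{12194}{30507}$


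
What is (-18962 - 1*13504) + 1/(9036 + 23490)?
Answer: -1055989115/32526 ≈ -32466.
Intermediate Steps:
(-18962 - 1*13504) + 1/(9036 + 23490) = (-18962 - 13504) + 1/32526 = -32466 + 1/32526 = -1055989115/32526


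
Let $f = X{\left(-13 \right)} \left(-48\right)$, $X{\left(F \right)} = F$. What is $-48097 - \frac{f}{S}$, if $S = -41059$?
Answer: $- \frac{1974814099}{41059} \approx -48097.0$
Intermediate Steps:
$f = 624$ ($f = \left(-13\right) \left(-48\right) = 624$)
$-48097 - \frac{f}{S} = -48097 - \frac{624}{-41059} = -48097 - 624 \left(- \frac{1}{41059}\right) = -48097 - - \frac{624}{41059} = -48097 + \frac{624}{41059} = - \frac{1974814099}{41059}$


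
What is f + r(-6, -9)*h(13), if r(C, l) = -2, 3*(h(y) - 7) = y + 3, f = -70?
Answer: -284/3 ≈ -94.667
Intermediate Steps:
h(y) = 8 + y/3 (h(y) = 7 + (y + 3)/3 = 7 + (3 + y)/3 = 7 + (1 + y/3) = 8 + y/3)
f + r(-6, -9)*h(13) = -70 - 2*(8 + (⅓)*13) = -70 - 2*(8 + 13/3) = -70 - 2*37/3 = -70 - 74/3 = -284/3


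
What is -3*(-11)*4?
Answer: 132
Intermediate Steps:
-3*(-11)*4 = 33*4 = 132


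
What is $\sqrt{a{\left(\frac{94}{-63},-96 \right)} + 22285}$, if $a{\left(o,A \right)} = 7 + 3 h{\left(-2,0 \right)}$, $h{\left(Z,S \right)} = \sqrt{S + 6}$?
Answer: $\sqrt{22292 + 3 \sqrt{6}} \approx 149.33$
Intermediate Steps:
$h{\left(Z,S \right)} = \sqrt{6 + S}$
$a{\left(o,A \right)} = 7 + 3 \sqrt{6}$ ($a{\left(o,A \right)} = 7 + 3 \sqrt{6 + 0} = 7 + 3 \sqrt{6}$)
$\sqrt{a{\left(\frac{94}{-63},-96 \right)} + 22285} = \sqrt{\left(7 + 3 \sqrt{6}\right) + 22285} = \sqrt{22292 + 3 \sqrt{6}}$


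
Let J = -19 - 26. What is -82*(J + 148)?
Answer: -8446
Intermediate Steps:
J = -45
-82*(J + 148) = -82*(-45 + 148) = -82*103 = -8446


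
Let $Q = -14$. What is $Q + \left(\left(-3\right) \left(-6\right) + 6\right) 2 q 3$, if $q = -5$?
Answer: $-734$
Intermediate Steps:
$Q + \left(\left(-3\right) \left(-6\right) + 6\right) 2 q 3 = -14 + \left(\left(-3\right) \left(-6\right) + 6\right) 2 \left(-5\right) 3 = -14 + \left(18 + 6\right) \left(\left(-10\right) 3\right) = -14 + 24 \left(-30\right) = -14 - 720 = -734$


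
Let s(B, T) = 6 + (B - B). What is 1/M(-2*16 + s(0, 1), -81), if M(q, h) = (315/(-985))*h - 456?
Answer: -197/84729 ≈ -0.0023251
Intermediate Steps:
s(B, T) = 6 (s(B, T) = 6 + 0 = 6)
M(q, h) = -456 - 63*h/197 (M(q, h) = (315*(-1/985))*h - 456 = -63*h/197 - 456 = -456 - 63*h/197)
1/M(-2*16 + s(0, 1), -81) = 1/(-456 - 63/197*(-81)) = 1/(-456 + 5103/197) = 1/(-84729/197) = -197/84729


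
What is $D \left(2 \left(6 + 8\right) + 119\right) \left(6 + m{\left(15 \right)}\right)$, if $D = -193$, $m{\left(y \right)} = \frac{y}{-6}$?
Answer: $- \frac{198597}{2} \approx -99299.0$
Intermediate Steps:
$m{\left(y \right)} = - \frac{y}{6}$ ($m{\left(y \right)} = y \left(- \frac{1}{6}\right) = - \frac{y}{6}$)
$D \left(2 \left(6 + 8\right) + 119\right) \left(6 + m{\left(15 \right)}\right) = - 193 \left(2 \left(6 + 8\right) + 119\right) \left(6 - \frac{5}{2}\right) = - 193 \left(2 \cdot 14 + 119\right) \left(6 - \frac{5}{2}\right) = - 193 \left(28 + 119\right) \frac{7}{2} = - 193 \cdot 147 \cdot \frac{7}{2} = \left(-193\right) \frac{1029}{2} = - \frac{198597}{2}$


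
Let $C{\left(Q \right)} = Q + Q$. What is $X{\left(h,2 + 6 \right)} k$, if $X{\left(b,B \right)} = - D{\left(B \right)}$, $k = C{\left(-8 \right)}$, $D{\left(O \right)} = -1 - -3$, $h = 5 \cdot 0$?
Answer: $32$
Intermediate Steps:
$h = 0$
$D{\left(O \right)} = 2$ ($D{\left(O \right)} = -1 + 3 = 2$)
$C{\left(Q \right)} = 2 Q$
$k = -16$ ($k = 2 \left(-8\right) = -16$)
$X{\left(b,B \right)} = -2$ ($X{\left(b,B \right)} = \left(-1\right) 2 = -2$)
$X{\left(h,2 + 6 \right)} k = \left(-2\right) \left(-16\right) = 32$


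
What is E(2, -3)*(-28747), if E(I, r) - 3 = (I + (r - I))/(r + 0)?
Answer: -114988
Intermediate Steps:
E(I, r) = 4 (E(I, r) = 3 + (I + (r - I))/(r + 0) = 3 + r/r = 3 + 1 = 4)
E(2, -3)*(-28747) = 4*(-28747) = -114988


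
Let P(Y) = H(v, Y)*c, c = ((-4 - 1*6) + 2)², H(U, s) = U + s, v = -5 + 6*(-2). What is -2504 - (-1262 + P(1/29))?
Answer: -4530/29 ≈ -156.21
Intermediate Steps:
v = -17 (v = -5 - 12 = -17)
c = 64 (c = ((-4 - 6) + 2)² = (-10 + 2)² = (-8)² = 64)
P(Y) = -1088 + 64*Y (P(Y) = (-17 + Y)*64 = -1088 + 64*Y)
-2504 - (-1262 + P(1/29)) = -2504 - (-1262 + (-1088 + 64/29)) = -2504 - (-1262 - 31488/29) = -2504 - 1*(-68086/29) = -2504 + 68086/29 = -4530/29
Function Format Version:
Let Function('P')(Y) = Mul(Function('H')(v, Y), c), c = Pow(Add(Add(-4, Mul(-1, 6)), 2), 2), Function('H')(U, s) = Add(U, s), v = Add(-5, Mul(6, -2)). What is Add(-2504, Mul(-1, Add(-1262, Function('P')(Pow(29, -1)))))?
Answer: Rational(-4530, 29) ≈ -156.21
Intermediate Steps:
v = -17 (v = Add(-5, -12) = -17)
c = 64 (c = Pow(Add(Add(-4, -6), 2), 2) = Pow(Add(-10, 2), 2) = Pow(-8, 2) = 64)
Function('P')(Y) = Add(-1088, Mul(64, Y)) (Function('P')(Y) = Mul(Add(-17, Y), 64) = Add(-1088, Mul(64, Y)))
Add(-2504, Mul(-1, Add(-1262, Function('P')(Pow(29, -1))))) = Add(-2504, Mul(-1, Add(-1262, Add(-1088, Mul(64, Pow(29, -1)))))) = Add(-2504, Mul(-1, Add(-1262, Add(-1088, Mul(64, Rational(1, 29)))))) = Add(-2504, Mul(-1, Add(-1262, Add(-1088, Rational(64, 29))))) = Add(-2504, Mul(-1, Add(-1262, Rational(-31488, 29)))) = Add(-2504, Mul(-1, Rational(-68086, 29))) = Add(-2504, Rational(68086, 29)) = Rational(-4530, 29)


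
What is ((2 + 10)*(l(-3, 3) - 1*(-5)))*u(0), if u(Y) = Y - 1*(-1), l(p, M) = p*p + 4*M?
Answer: 312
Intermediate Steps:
l(p, M) = p² + 4*M
u(Y) = 1 + Y (u(Y) = Y + 1 = 1 + Y)
((2 + 10)*(l(-3, 3) - 1*(-5)))*u(0) = ((2 + 10)*(((-3)² + 4*3) - 1*(-5)))*(1 + 0) = (12*((9 + 12) + 5))*1 = (12*(21 + 5))*1 = (12*26)*1 = 312*1 = 312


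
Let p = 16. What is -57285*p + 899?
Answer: -915661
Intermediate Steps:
-57285*p + 899 = -57285*16 + 899 = -1005*912 + 899 = -916560 + 899 = -915661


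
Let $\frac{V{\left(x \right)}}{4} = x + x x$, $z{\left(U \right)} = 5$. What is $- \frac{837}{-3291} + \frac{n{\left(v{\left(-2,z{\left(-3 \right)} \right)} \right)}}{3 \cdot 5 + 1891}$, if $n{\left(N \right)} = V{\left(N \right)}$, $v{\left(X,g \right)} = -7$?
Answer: $\frac{358035}{1045441} \approx 0.34247$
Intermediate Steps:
$V{\left(x \right)} = 4 x + 4 x^{2}$ ($V{\left(x \right)} = 4 \left(x + x x\right) = 4 \left(x + x^{2}\right) = 4 x + 4 x^{2}$)
$n{\left(N \right)} = 4 N \left(1 + N\right)$
$- \frac{837}{-3291} + \frac{n{\left(v{\left(-2,z{\left(-3 \right)} \right)} \right)}}{3 \cdot 5 + 1891} = - \frac{837}{-3291} + \frac{4 \left(-7\right) \left(1 - 7\right)}{3 \cdot 5 + 1891} = \left(-837\right) \left(- \frac{1}{3291}\right) + \frac{4 \left(-7\right) \left(-6\right)}{15 + 1891} = \frac{279}{1097} + \frac{168}{1906} = \frac{279}{1097} + 168 \cdot \frac{1}{1906} = \frac{279}{1097} + \frac{84}{953} = \frac{358035}{1045441}$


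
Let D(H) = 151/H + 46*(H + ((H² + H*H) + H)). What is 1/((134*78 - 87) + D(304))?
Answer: 304/2596344071 ≈ 1.1709e-7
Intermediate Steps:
D(H) = 92*H + 92*H² + 151/H (D(H) = 151/H + 46*(H + ((H² + H²) + H)) = 151/H + 46*(H + (2*H² + H)) = 151/H + 46*(H + (H + 2*H²)) = 151/H + 46*(2*H + 2*H²) = 151/H + (92*H + 92*H²) = 92*H + 92*H² + 151/H)
1/((134*78 - 87) + D(304)) = 1/((134*78 - 87) + (151 + 92*304²*(1 + 304))/304) = 1/((10452 - 87) + (151 + 92*92416*305)/304) = 1/(10365 + (151 + 2593192960)/304) = 1/(10365 + (1/304)*2593193111) = 1/(10365 + 2593193111/304) = 1/(2596344071/304) = 304/2596344071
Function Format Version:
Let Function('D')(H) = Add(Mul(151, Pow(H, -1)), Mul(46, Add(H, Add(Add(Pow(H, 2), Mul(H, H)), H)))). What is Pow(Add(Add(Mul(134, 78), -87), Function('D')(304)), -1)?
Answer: Rational(304, 2596344071) ≈ 1.1709e-7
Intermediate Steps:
Function('D')(H) = Add(Mul(92, H), Mul(92, Pow(H, 2)), Mul(151, Pow(H, -1))) (Function('D')(H) = Add(Mul(151, Pow(H, -1)), Mul(46, Add(H, Add(Add(Pow(H, 2), Pow(H, 2)), H)))) = Add(Mul(151, Pow(H, -1)), Mul(46, Add(H, Add(Mul(2, Pow(H, 2)), H)))) = Add(Mul(151, Pow(H, -1)), Mul(46, Add(H, Add(H, Mul(2, Pow(H, 2)))))) = Add(Mul(151, Pow(H, -1)), Mul(46, Add(Mul(2, H), Mul(2, Pow(H, 2))))) = Add(Mul(151, Pow(H, -1)), Add(Mul(92, H), Mul(92, Pow(H, 2)))) = Add(Mul(92, H), Mul(92, Pow(H, 2)), Mul(151, Pow(H, -1))))
Pow(Add(Add(Mul(134, 78), -87), Function('D')(304)), -1) = Pow(Add(Add(Mul(134, 78), -87), Mul(Pow(304, -1), Add(151, Mul(92, Pow(304, 2), Add(1, 304))))), -1) = Pow(Add(Add(10452, -87), Mul(Rational(1, 304), Add(151, Mul(92, 92416, 305)))), -1) = Pow(Add(10365, Mul(Rational(1, 304), Add(151, 2593192960))), -1) = Pow(Add(10365, Mul(Rational(1, 304), 2593193111)), -1) = Pow(Add(10365, Rational(2593193111, 304)), -1) = Pow(Rational(2596344071, 304), -1) = Rational(304, 2596344071)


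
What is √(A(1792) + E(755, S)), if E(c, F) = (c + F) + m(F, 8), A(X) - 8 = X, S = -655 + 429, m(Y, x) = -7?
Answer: 3*√258 ≈ 48.187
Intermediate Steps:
S = -226
A(X) = 8 + X
E(c, F) = -7 + F + c (E(c, F) = (c + F) - 7 = (F + c) - 7 = -7 + F + c)
√(A(1792) + E(755, S)) = √((8 + 1792) + (-7 - 226 + 755)) = √(1800 + 522) = √2322 = 3*√258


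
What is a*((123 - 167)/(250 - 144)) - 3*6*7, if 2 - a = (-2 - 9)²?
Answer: -4060/53 ≈ -76.604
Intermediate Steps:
a = -119 (a = 2 - (-2 - 9)² = 2 - 1*(-11)² = 2 - 1*121 = 2 - 121 = -119)
a*((123 - 167)/(250 - 144)) - 3*6*7 = -119*(123 - 167)/(250 - 144) - 3*6*7 = -(-5236)/106 - 18*7 = -(-5236)/106 - 126 = -119*(-22/53) - 126 = 2618/53 - 126 = -4060/53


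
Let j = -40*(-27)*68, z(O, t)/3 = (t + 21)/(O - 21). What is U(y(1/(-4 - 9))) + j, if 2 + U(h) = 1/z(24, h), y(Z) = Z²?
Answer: 260705069/3550 ≈ 73438.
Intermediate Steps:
z(O, t) = 3*(21 + t)/(-21 + O) (z(O, t) = 3*((t + 21)/(O - 21)) = 3*((21 + t)/(-21 + O)) = 3*(21 + t)/(-21 + O))
U(h) = -2 + 1/(21 + h) (U(h) = -2 + 1/(3*(21 + h)/(-21 + 24)) = -2 + 1/(3*(21 + h)/3) = -2 + 1/(3*(⅓)*(21 + h)) = -2 + 1/(21 + h))
j = 73440 (j = 1080*68 = 73440)
U(y(1/(-4 - 9))) + j = (-41 - 2/(-4 - 9)²)/(21 + (1/(-4 - 9))²) + 73440 = (-41 - 2*(1/(-13))²)/(21 + (1/(-13))²) + 73440 = (-41 - 2*(-1/13)²)/(21 + (-1/13)²) + 73440 = (-41 - 2*1/169)/(21 + 1/169) + 73440 = (-41 - 2/169)/(3550/169) + 73440 = (169/3550)*(-6931/169) + 73440 = -6931/3550 + 73440 = 260705069/3550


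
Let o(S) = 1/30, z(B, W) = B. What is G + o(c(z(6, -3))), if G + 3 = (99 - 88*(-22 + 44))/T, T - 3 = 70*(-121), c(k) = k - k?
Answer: -698453/254010 ≈ -2.7497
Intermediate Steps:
c(k) = 0
T = -8467 (T = 3 + 70*(-121) = 3 - 8470 = -8467)
G = -23564/8467 (G = -3 + (99 - 88*(-22 + 44))/(-8467) = -3 + (99 - 88*22)*(-1/8467) = -3 + (99 - 1936)*(-1/8467) = -3 - 1837*(-1/8467) = -3 + 1837/8467 = -23564/8467 ≈ -2.7830)
o(S) = 1/30
G + o(c(z(6, -3))) = -23564/8467 + 1/30 = -698453/254010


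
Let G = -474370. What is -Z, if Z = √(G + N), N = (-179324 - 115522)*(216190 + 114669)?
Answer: -2*I*√24388231771 ≈ -3.1233e+5*I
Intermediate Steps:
N = -97552452714 (N = -294846*330859 = -97552452714)
Z = 2*I*√24388231771 (Z = √(-474370 - 97552452714) = √(-97552927084) = 2*I*√24388231771 ≈ 3.1233e+5*I)
-Z = -2*I*√24388231771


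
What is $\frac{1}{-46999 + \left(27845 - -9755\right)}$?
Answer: $- \frac{1}{9399} \approx -0.00010639$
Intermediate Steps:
$\frac{1}{-46999 + \left(27845 - -9755\right)} = \frac{1}{-46999 + \left(27845 + 9755\right)} = \frac{1}{-46999 + 37600} = \frac{1}{-9399} = - \frac{1}{9399}$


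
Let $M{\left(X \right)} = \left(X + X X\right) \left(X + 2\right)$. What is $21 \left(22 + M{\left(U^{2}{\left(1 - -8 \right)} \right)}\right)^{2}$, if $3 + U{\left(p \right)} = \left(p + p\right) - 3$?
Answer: $195160653324084$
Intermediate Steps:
$U{\left(p \right)} = -6 + 2 p$ ($U{\left(p \right)} = -3 + \left(\left(p + p\right) - 3\right) = -3 + \left(2 p - 3\right) = -3 + \left(-3 + 2 p\right) = -6 + 2 p$)
$M{\left(X \right)} = \left(2 + X\right) \left(X + X^{2}\right)$ ($M{\left(X \right)} = \left(X + X^{2}\right) \left(2 + X\right) = \left(2 + X\right) \left(X + X^{2}\right)$)
$21 \left(22 + M{\left(U^{2}{\left(1 - -8 \right)} \right)}\right)^{2} = 21 \left(22 + \left(-6 + 2 \left(1 - -8\right)\right)^{2} \left(2 + \left(\left(-6 + 2 \left(1 - -8\right)\right)^{2}\right)^{2} + 3 \left(-6 + 2 \left(1 - -8\right)\right)^{2}\right)\right)^{2} = 21 \left(22 + \left(-6 + 2 \left(1 + 8\right)\right)^{2} \left(2 + \left(\left(-6 + 2 \left(1 + 8\right)\right)^{2}\right)^{2} + 3 \left(-6 + 2 \left(1 + 8\right)\right)^{2}\right)\right)^{2} = 21 \left(22 + \left(-6 + 2 \cdot 9\right)^{2} \left(2 + \left(\left(-6 + 2 \cdot 9\right)^{2}\right)^{2} + 3 \left(-6 + 2 \cdot 9\right)^{2}\right)\right)^{2} = 21 \left(22 + \left(-6 + 18\right)^{2} \left(2 + \left(\left(-6 + 18\right)^{2}\right)^{2} + 3 \left(-6 + 18\right)^{2}\right)\right)^{2} = 21 \left(22 + 12^{2} \left(2 + \left(12^{2}\right)^{2} + 3 \cdot 12^{2}\right)\right)^{2} = 21 \left(22 + 144 \left(2 + 144^{2} + 3 \cdot 144\right)\right)^{2} = 21 \left(22 + 144 \left(2 + 20736 + 432\right)\right)^{2} = 21 \left(22 + 144 \cdot 21170\right)^{2} = 21 \left(22 + 3048480\right)^{2} = 21 \cdot 3048502^{2} = 21 \cdot 9293364444004 = 195160653324084$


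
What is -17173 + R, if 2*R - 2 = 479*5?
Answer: -31949/2 ≈ -15975.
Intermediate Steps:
R = 2397/2 (R = 1 + (479*5)/2 = 1 + (½)*2395 = 1 + 2395/2 = 2397/2 ≈ 1198.5)
-17173 + R = -17173 + 2397/2 = -31949/2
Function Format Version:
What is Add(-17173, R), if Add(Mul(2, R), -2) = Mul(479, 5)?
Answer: Rational(-31949, 2) ≈ -15975.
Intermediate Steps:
R = Rational(2397, 2) (R = Add(1, Mul(Rational(1, 2), Mul(479, 5))) = Add(1, Mul(Rational(1, 2), 2395)) = Add(1, Rational(2395, 2)) = Rational(2397, 2) ≈ 1198.5)
Add(-17173, R) = Add(-17173, Rational(2397, 2)) = Rational(-31949, 2)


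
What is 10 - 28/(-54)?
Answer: 284/27 ≈ 10.519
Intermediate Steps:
10 - 28/(-54) = 10 - 1/54*(-28) = 10 + 14/27 = 284/27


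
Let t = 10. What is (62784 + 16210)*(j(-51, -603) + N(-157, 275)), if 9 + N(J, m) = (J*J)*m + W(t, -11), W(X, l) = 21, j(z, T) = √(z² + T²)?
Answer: 535459802078 + 236982*√40690 ≈ 5.3551e+11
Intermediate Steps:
j(z, T) = √(T² + z²)
N(J, m) = 12 + m*J² (N(J, m) = -9 + ((J*J)*m + 21) = -9 + (J²*m + 21) = -9 + (m*J² + 21) = -9 + (21 + m*J²) = 12 + m*J²)
(62784 + 16210)*(j(-51, -603) + N(-157, 275)) = (62784 + 16210)*(√((-603)² + (-51)²) + (12 + 275*(-157)²)) = 78994*(√(363609 + 2601) + (12 + 275*24649)) = 78994*(√366210 + (12 + 6778475)) = 78994*(3*√40690 + 6778487) = 78994*(6778487 + 3*√40690) = 535459802078 + 236982*√40690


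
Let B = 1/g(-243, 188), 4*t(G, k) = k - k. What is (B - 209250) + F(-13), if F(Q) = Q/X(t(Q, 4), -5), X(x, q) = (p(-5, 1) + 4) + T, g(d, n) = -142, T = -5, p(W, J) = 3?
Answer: -14857212/71 ≈ -2.0926e+5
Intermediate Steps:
t(G, k) = 0 (t(G, k) = (k - k)/4 = (1/4)*0 = 0)
X(x, q) = 2 (X(x, q) = (3 + 4) - 5 = 7 - 5 = 2)
B = -1/142 (B = 1/(-142) = -1/142 ≈ -0.0070423)
F(Q) = Q/2
(B - 209250) + F(-13) = (-1/142 - 209250) + (1/2)*(-13) = -29713501/142 - 13/2 = -14857212/71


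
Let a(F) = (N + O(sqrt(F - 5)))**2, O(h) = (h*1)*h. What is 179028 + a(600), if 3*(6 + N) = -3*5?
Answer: 520084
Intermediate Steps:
N = -11 (N = -6 + (-3*5)/3 = -6 + (1/3)*(-15) = -6 - 5 = -11)
O(h) = h**2 (O(h) = h*h = h**2)
a(F) = (-16 + F)**2 (a(F) = (-11 + (sqrt(F - 5))**2)**2 = (-11 + (sqrt(-5 + F))**2)**2 = (-11 + (-5 + F))**2 = (-16 + F)**2)
179028 + a(600) = 179028 + (-16 + 600)**2 = 179028 + 584**2 = 179028 + 341056 = 520084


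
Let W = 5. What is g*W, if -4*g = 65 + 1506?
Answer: -7855/4 ≈ -1963.8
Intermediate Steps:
g = -1571/4 (g = -(65 + 1506)/4 = -¼*1571 = -1571/4 ≈ -392.75)
g*W = -1571/4*5 = -7855/4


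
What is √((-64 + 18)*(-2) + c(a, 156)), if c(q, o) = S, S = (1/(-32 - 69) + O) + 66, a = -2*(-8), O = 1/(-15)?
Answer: √362469810/1515 ≈ 12.567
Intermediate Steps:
O = -1/15 ≈ -0.066667
a = 16
S = 99874/1515 (S = (1/(-32 - 69) - 1/15) + 66 = (1/(-101) - 1/15) + 66 = (-1/101 - 1/15) + 66 = -116/1515 + 66 = 99874/1515 ≈ 65.923)
c(q, o) = 99874/1515
√((-64 + 18)*(-2) + c(a, 156)) = √((-64 + 18)*(-2) + 99874/1515) = √(-46*(-2) + 99874/1515) = √(92 + 99874/1515) = √(239254/1515) = √362469810/1515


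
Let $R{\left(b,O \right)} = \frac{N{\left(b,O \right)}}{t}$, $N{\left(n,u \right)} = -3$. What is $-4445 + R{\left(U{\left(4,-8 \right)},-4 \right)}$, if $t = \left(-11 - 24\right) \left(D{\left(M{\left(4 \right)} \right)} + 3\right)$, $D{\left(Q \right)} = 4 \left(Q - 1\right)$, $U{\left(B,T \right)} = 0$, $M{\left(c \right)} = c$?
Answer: $- \frac{777874}{175} \approx -4445.0$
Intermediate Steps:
$D{\left(Q \right)} = -4 + 4 Q$ ($D{\left(Q \right)} = 4 \left(-1 + Q\right) = -4 + 4 Q$)
$t = -525$ ($t = \left(-11 - 24\right) \left(\left(-4 + 4 \cdot 4\right) + 3\right) = - 35 \left(\left(-4 + 16\right) + 3\right) = - 35 \left(12 + 3\right) = \left(-35\right) 15 = -525$)
$R{\left(b,O \right)} = \frac{1}{175}$ ($R{\left(b,O \right)} = - \frac{3}{-525} = \left(-3\right) \left(- \frac{1}{525}\right) = \frac{1}{175}$)
$-4445 + R{\left(U{\left(4,-8 \right)},-4 \right)} = -4445 + \frac{1}{175} = - \frac{777874}{175}$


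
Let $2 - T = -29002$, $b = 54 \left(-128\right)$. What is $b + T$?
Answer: $22092$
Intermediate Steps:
$b = -6912$
$T = 29004$ ($T = 2 - -29002 = 2 + 29002 = 29004$)
$b + T = -6912 + 29004 = 22092$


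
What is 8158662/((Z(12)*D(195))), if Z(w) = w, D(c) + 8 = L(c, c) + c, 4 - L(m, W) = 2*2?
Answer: 1359777/374 ≈ 3635.8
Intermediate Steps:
L(m, W) = 0 (L(m, W) = 4 - 2*2 = 4 - 1*4 = 4 - 4 = 0)
D(c) = -8 + c (D(c) = -8 + (0 + c) = -8 + c)
8158662/((Z(12)*D(195))) = 8158662/((12*(-8 + 195))) = 8158662/((12*187)) = 8158662/2244 = 8158662*(1/2244) = 1359777/374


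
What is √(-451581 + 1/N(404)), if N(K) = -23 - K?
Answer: 16*I*√321626221/427 ≈ 672.0*I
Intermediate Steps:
√(-451581 + 1/N(404)) = √(-451581 + 1/(-23 - 1*404)) = √(-451581 + 1/(-23 - 404)) = √(-451581 + 1/(-427)) = √(-451581 - 1/427) = √(-192825088/427) = 16*I*√321626221/427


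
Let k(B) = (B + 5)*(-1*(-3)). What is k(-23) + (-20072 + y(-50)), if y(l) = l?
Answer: -20176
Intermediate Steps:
k(B) = 15 + 3*B (k(B) = (5 + B)*3 = 15 + 3*B)
k(-23) + (-20072 + y(-50)) = (15 + 3*(-23)) + (-20072 - 50) = (15 - 69) - 20122 = -54 - 20122 = -20176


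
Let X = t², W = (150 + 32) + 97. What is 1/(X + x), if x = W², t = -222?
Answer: 1/127125 ≈ 7.8663e-6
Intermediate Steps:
W = 279 (W = 182 + 97 = 279)
x = 77841 (x = 279² = 77841)
X = 49284 (X = (-222)² = 49284)
1/(X + x) = 1/(49284 + 77841) = 1/127125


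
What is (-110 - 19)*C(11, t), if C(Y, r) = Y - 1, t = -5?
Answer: -1290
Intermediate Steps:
C(Y, r) = -1 + Y
(-110 - 19)*C(11, t) = (-110 - 19)*(-1 + 11) = -129*10 = -1290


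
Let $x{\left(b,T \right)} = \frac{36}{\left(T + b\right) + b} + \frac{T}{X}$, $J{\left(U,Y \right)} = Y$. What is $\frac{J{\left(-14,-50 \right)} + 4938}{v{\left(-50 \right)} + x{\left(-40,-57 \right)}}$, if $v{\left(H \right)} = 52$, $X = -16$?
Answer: $\frac{10714496}{121217} \approx 88.391$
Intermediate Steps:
$x{\left(b,T \right)} = \frac{36}{T + 2 b} - \frac{T}{16}$ ($x{\left(b,T \right)} = \frac{36}{\left(T + b\right) + b} + \frac{T}{-16} = \frac{36}{T + 2 b} + T \left(- \frac{1}{16}\right) = \frac{36}{T + 2 b} - \frac{T}{16}$)
$\frac{J{\left(-14,-50 \right)} + 4938}{v{\left(-50 \right)} + x{\left(-40,-57 \right)}} = \frac{-50 + 4938}{52 + \frac{576 - \left(-57\right)^{2} - \left(-114\right) \left(-40\right)}{16 \left(-57 + 2 \left(-40\right)\right)}} = \frac{4888}{52 + \frac{576 - 3249 - 4560}{16 \left(-57 - 80\right)}} = \frac{4888}{52 + \frac{576 - 3249 - 4560}{16 \left(-137\right)}} = \frac{4888}{52 + \frac{1}{16} \left(- \frac{1}{137}\right) \left(-7233\right)} = \frac{4888}{52 + \frac{7233}{2192}} = \frac{4888}{\frac{121217}{2192}} = 4888 \cdot \frac{2192}{121217} = \frac{10714496}{121217}$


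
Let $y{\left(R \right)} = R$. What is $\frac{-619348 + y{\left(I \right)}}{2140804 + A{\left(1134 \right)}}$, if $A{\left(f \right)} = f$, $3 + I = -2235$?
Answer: $- \frac{310793}{1070969} \approx -0.2902$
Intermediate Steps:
$I = -2238$ ($I = -3 - 2235 = -2238$)
$\frac{-619348 + y{\left(I \right)}}{2140804 + A{\left(1134 \right)}} = \frac{-619348 - 2238}{2140804 + 1134} = - \frac{621586}{2141938} = \left(-621586\right) \frac{1}{2141938} = - \frac{310793}{1070969}$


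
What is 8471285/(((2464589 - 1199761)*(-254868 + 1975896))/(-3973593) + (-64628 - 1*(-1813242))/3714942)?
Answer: -40786135907737935/2637539189462761 ≈ -15.464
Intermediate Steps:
8471285/(((2464589 - 1199761)*(-254868 + 1975896))/(-3973593) + (-64628 - 1*(-1813242))/3714942) = 8471285/((1264828*1721028)*(-1/3973593) + (-64628 + 1813242)*(1/3714942)) = 8471285/(2176804403184*(-1/3973593) + 1748614*(1/3714942)) = 8471285/(-725601467728/1324531 + 124901/265353) = 8471285/(-192540360830781553/351468274443) = 8471285*(-351468274443/192540360830781553) = -40786135907737935/2637539189462761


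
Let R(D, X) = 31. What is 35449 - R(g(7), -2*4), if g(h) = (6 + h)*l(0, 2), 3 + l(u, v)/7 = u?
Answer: 35418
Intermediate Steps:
l(u, v) = -21 + 7*u
g(h) = -126 - 21*h (g(h) = (6 + h)*(-21 + 7*0) = (6 + h)*(-21 + 0) = (6 + h)*(-21) = -126 - 21*h)
35449 - R(g(7), -2*4) = 35449 - 1*31 = 35449 - 31 = 35418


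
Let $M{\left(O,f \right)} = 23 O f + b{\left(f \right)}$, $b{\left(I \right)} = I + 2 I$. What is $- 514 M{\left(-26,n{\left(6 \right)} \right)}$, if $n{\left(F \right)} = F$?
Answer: $1834980$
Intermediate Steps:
$b{\left(I \right)} = 3 I$
$M{\left(O,f \right)} = 3 f + 23 O f$ ($M{\left(O,f \right)} = 23 O f + 3 f = 3 f + 23 O f$)
$- 514 M{\left(-26,n{\left(6 \right)} \right)} = - 514 \cdot 6 \left(3 + 23 \left(-26\right)\right) = - 514 \cdot 6 \left(3 - 598\right) = - 514 \cdot 6 \left(-595\right) = \left(-514\right) \left(-3570\right) = 1834980$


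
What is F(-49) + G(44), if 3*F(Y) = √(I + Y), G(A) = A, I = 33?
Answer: 44 + 4*I/3 ≈ 44.0 + 1.3333*I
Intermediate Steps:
F(Y) = √(33 + Y)/3
F(-49) + G(44) = √(33 - 49)/3 + 44 = √(-16)/3 + 44 = (4*I)/3 + 44 = 4*I/3 + 44 = 44 + 4*I/3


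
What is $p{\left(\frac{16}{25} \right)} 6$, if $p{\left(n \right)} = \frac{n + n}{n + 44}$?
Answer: $\frac{16}{93} \approx 0.17204$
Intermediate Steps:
$p{\left(n \right)} = \frac{2 n}{44 + n}$
$p{\left(\frac{16}{25} \right)} 6 = \frac{2 \cdot \frac{16}{25}}{44 + \frac{16}{25}} \cdot 6 = \frac{2 \cdot 16 \cdot \frac{1}{25}}{44 + 16 \cdot \frac{1}{25}} \cdot 6 = 2 \cdot \frac{16}{25} \frac{1}{44 + \frac{16}{25}} \cdot 6 = 2 \cdot \frac{16}{25} \frac{1}{\frac{1116}{25}} \cdot 6 = 2 \cdot \frac{16}{25} \cdot \frac{25}{1116} \cdot 6 = \frac{8}{279} \cdot 6 = \frac{16}{93}$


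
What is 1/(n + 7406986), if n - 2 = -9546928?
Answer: -1/2139940 ≈ -4.6730e-7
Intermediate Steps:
n = -9546926 (n = 2 - 9546928 = -9546926)
1/(n + 7406986) = 1/(-9546926 + 7406986) = 1/(-2139940) = -1/2139940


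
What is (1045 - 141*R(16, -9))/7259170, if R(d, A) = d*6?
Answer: -12491/7259170 ≈ -0.0017207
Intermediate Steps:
R(d, A) = 6*d
(1045 - 141*R(16, -9))/7259170 = (1045 - 846*16)/7259170 = (1045 - 141*96)*(1/7259170) = (1045 - 13536)*(1/7259170) = -12491*1/7259170 = -12491/7259170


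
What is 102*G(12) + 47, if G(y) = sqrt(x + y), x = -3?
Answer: 353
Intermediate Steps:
G(y) = sqrt(-3 + y)
102*G(12) + 47 = 102*sqrt(-3 + 12) + 47 = 102*sqrt(9) + 47 = 102*3 + 47 = 306 + 47 = 353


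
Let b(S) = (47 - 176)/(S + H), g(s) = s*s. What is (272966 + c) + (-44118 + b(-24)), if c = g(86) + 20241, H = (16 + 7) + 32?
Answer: 7950906/31 ≈ 2.5648e+5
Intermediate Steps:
H = 55 (H = 23 + 32 = 55)
g(s) = s²
b(S) = -129/(55 + S) (b(S) = (47 - 176)/(S + 55) = -129/(55 + S))
c = 27637 (c = 86² + 20241 = 7396 + 20241 = 27637)
(272966 + c) + (-44118 + b(-24)) = (272966 + 27637) + (-44118 - 129/(55 - 24)) = 300603 + (-44118 - 129/31) = 300603 - 1367787/31 = 7950906/31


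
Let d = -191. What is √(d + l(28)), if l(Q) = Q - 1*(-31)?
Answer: 2*I*√33 ≈ 11.489*I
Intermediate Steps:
l(Q) = 31 + Q (l(Q) = Q + 31 = 31 + Q)
√(d + l(28)) = √(-191 + (31 + 28)) = √(-191 + 59) = √(-132) = 2*I*√33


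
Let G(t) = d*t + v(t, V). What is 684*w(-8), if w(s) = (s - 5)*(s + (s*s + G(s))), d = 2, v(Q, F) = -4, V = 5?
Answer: -320112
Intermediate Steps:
G(t) = -4 + 2*t (G(t) = 2*t - 4 = -4 + 2*t)
w(s) = (-5 + s)*(-4 + s² + 3*s) (w(s) = (s - 5)*(s + (s*s + (-4 + 2*s))) = (-5 + s)*(s + (s² + (-4 + 2*s))) = (-5 + s)*(s + (-4 + s² + 2*s)) = (-5 + s)*(-4 + s² + 3*s))
684*w(-8) = 684*(20 + (-8)³ - 19*(-8) - 2*(-8)²) = 684*(20 - 512 + 152 - 2*64) = 684*(20 - 512 + 152 - 128) = 684*(-468) = -320112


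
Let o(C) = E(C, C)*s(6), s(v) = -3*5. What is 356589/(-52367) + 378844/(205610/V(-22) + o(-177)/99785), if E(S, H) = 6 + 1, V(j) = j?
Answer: -181670921293465/3837153801824 ≈ -47.345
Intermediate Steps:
s(v) = -15
E(S, H) = 7
o(C) = -105 (o(C) = 7*(-15) = -105)
356589/(-52367) + 378844/(205610/V(-22) + o(-177)/99785) = 356589/(-52367) + 378844/(205610/(-22) - 105/99785) = 356589*(-1/52367) + 378844/(205610*(-1/22) - 105*1/99785) = -356589/52367 + 378844/(-102805/11 - 3/2851) = -356589/52367 + 378844/(-293097088/31361) = -356589/52367 + 378844*(-31361/293097088) = -356589/52367 - 2970231671/73274272 = -181670921293465/3837153801824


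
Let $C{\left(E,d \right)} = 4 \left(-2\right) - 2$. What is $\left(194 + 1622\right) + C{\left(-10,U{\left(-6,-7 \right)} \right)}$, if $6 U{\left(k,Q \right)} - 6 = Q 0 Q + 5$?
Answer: $1806$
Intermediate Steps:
$U{\left(k,Q \right)} = \frac{11}{6}$ ($U{\left(k,Q \right)} = 1 + \frac{Q 0 Q + 5}{6} = 1 + \frac{0 Q + 5}{6} = 1 + \frac{0 + 5}{6} = 1 + \frac{1}{6} \cdot 5 = 1 + \frac{5}{6} = \frac{11}{6}$)
$C{\left(E,d \right)} = -10$ ($C{\left(E,d \right)} = -8 - 2 = -10$)
$\left(194 + 1622\right) + C{\left(-10,U{\left(-6,-7 \right)} \right)} = \left(194 + 1622\right) - 10 = 1816 - 10 = 1806$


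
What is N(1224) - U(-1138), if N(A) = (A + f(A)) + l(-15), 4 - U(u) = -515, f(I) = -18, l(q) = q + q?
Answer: 657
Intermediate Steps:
l(q) = 2*q
U(u) = 519 (U(u) = 4 - 1*(-515) = 4 + 515 = 519)
N(A) = -48 + A (N(A) = (A - 18) + 2*(-15) = (-18 + A) - 30 = -48 + A)
N(1224) - U(-1138) = (-48 + 1224) - 1*519 = 1176 - 519 = 657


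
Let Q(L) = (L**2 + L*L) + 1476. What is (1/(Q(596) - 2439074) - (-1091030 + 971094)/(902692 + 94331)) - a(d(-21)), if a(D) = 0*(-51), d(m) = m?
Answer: 69049461451/574008075606 ≈ 0.12029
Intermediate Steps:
Q(L) = 1476 + 2*L**2 (Q(L) = (L**2 + L**2) + 1476 = 2*L**2 + 1476 = 1476 + 2*L**2)
a(D) = 0
(1/(Q(596) - 2439074) - (-1091030 + 971094)/(902692 + 94331)) - a(d(-21)) = (1/((1476 + 2*596**2) - 2439074) - (-1091030 + 971094)/(902692 + 94331)) - 1*0 = (1/((1476 + 2*355216) - 2439074) - (-119936)/997023) + 0 = (1/((1476 + 710432) - 2439074) - (-119936)/997023) + 0 = (1/(711908 - 2439074) - 1*(-119936/997023)) + 0 = (1/(-1727166) + 119936/997023) + 0 = (-1/1727166 + 119936/997023) + 0 = 69049461451/574008075606 + 0 = 69049461451/574008075606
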